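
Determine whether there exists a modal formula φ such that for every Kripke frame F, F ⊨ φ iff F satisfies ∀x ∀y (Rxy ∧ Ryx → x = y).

Not definable by any modal formula

If a class were modally definable it would be closed under surjective bounded morphisms (Goldblatt–Thomason).
The 6-cycle (worlds 0,1,2,3,4,5 with 0→1→2→3→4→5→0) is antisymmetric. Sending even-indexed worlds to • and odd-indexed worlds to ∘ is a surjective bounded morphism onto the two-world frame with •↔∘, which is not antisymmetric.
So the class is not modally definable.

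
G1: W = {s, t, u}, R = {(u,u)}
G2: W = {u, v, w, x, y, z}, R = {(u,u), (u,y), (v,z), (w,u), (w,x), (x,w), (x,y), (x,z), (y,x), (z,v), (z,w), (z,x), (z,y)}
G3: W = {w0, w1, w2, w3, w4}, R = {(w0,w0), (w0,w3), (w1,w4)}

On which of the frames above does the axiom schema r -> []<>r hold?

G1

This is the axiom for symmetry; its first-order frame correspondent is forall x forall y (Rxy -> Ryx).
G1: holds.
G2: fails — Rwu but not Ruw.
G3: fails — Rw0w3 but not Rw3w0.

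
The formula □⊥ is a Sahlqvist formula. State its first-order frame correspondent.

□⊥ is valid iff no world has any successor (otherwise □⊥ fails at any world with one).
Conversely, on a frame with emptiness of R the schema holds at every world under every valuation.
Frame condition: ∀x ∀y ¬Rxy.

emptiness of R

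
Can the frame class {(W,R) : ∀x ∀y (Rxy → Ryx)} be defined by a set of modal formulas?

This is a Sahlqvist condition; the B axiom q → □◇q defines it.
Suppose q→□◇q is valid. Take Rxy and set V(q)={x}. Then q at x, so □◇q at x, so ◇q at y, so some z with Ryz has q; z=x, i.e. Ryx.

Definable; q → □◇q defines it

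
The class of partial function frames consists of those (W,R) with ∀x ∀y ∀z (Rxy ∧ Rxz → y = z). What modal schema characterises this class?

The condition is partial functionality. The CD schema ◇p → □p defines it.
Suppose ◇p→□p is valid. Take Rxy, Rxz and set V(p)={y}. Then ◇p at x, so □p at x, so p at z, i.e. z=y.

◇p → □p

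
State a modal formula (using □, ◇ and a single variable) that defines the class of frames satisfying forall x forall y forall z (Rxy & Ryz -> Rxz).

A defining formula is □r → □□r (the 4 axiom).

□r → □□r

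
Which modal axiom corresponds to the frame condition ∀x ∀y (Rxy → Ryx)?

The condition is symmetry. The B schema p → □◇p defines it.

p → □◇p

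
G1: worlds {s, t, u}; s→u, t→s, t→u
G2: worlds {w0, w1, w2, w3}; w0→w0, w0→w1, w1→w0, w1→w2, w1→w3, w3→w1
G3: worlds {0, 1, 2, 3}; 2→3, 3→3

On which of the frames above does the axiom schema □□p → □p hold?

G3

Frame correspondent (Sahlqvist): ∀x ∀y (Rxy → ∃z (Rxz ∧ Rzy)) — i.e. density.
G1: fails — Rsu but no z with Rsz and Rzu.
G2: fails — Rw1w2 but no z with Rw1z and Rzw2.
G3: holds.
Valid on: G3.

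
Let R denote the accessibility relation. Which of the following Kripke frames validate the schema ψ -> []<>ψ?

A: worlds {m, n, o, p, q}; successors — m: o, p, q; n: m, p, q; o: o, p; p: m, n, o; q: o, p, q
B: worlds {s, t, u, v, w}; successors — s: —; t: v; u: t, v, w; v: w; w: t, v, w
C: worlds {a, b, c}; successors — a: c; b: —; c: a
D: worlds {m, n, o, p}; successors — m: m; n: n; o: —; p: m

C

The schema corresponds to symmetry: forall x forall y (Rxy -> Ryx).
A: fails — Rmo but not Rom.
B: fails — Ruv but not Rvu.
C: ✓.
D: fails — Rpm but not Rmp.
Valid on: C.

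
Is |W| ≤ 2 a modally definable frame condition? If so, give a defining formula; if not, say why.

Not definable by any modal formula

Any modally definable frame class is closed under disjoint unions.
Any modal formula valid on each of 3 disjoint one-world frames is valid on their disjoint union (validity is preserved under disjoint unions). Each one-world frame has |W|=1≤2, but the union has |W|=3.
So the class is not modally definable.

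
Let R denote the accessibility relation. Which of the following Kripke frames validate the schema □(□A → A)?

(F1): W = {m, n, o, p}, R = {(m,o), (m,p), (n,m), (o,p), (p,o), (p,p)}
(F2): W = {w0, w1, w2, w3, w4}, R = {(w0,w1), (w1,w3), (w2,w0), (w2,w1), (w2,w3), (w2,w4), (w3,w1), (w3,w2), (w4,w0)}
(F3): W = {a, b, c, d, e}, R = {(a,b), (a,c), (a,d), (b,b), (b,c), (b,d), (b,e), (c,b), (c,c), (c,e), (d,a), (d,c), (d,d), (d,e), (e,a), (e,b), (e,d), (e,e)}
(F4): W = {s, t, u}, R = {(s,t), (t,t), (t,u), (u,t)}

Frame correspondent (Sahlqvist): ∀x ∀y (Rxy → Ryy) — i.e. shift-reflexivity.
(F1): fails — Rpo but not Roo.
(F2): fails — Rw2w4 but not Rw4w4.
(F3): fails — Rea but not Raa.
(F4): fails — Rtu but not Ruu.
Valid on no frame.

none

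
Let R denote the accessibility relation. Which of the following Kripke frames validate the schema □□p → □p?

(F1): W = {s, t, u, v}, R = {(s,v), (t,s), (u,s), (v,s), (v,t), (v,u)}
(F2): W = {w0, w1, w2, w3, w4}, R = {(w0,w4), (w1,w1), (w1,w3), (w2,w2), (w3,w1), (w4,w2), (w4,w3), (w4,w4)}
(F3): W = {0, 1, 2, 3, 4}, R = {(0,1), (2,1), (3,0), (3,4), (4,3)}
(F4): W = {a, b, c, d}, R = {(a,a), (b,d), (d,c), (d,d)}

(F2), (F4)

The schema corresponds to density: ∀x ∀y (Rxy → ∃z (Rxz ∧ Rzy)).
(F1): fails — Rus but no z with Ruz and Rzs.
(F2): condition met.
(F3): fails — R34 but no z with R3z and Rz4.
(F4): condition met.
Valid on: (F2), (F4).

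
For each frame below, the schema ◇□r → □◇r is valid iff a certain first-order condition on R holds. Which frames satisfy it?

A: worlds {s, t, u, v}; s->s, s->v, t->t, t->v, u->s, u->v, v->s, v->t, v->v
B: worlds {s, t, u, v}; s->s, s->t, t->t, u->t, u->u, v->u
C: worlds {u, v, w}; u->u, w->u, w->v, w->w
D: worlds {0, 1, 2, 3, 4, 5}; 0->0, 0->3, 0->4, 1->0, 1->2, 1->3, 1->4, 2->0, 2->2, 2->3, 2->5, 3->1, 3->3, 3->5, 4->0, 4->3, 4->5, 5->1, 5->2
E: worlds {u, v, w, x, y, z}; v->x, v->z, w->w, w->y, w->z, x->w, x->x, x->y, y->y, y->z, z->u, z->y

Frame correspondent (Sahlqvist): ∀x ∀y ∀z (Rxy ∧ Rxz → ∃w (Ryw ∧ Rzw)) — i.e. convergence.
A: ✓.
B: ✓.
C: fails — Rww and Rwv but w and v have no common successor.
D: fails — R25 and R20 but 5 and 0 have no common successor.
E: fails — Rzy and Rzu but y and u have no common successor.

A, B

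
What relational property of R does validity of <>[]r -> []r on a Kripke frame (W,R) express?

This is a form of the 5 axiom.
Its frame correspondent is the Euclidean property — forall x forall y forall z (Rxy & Rxz -> Ryz).

The Euclidean property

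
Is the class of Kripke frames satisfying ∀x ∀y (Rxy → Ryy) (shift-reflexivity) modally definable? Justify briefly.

This is a Sahlqvist condition; the T□ axiom □(□q → q) defines it.
Suppose □(□q→q) is valid. Take Rxy and set V(q)={w : Ryw}. Then at y, □q holds; since □(□q→q) at x, □q→q at y, so q at y, i.e. Ryy.

Yes — defined by □(□q → q)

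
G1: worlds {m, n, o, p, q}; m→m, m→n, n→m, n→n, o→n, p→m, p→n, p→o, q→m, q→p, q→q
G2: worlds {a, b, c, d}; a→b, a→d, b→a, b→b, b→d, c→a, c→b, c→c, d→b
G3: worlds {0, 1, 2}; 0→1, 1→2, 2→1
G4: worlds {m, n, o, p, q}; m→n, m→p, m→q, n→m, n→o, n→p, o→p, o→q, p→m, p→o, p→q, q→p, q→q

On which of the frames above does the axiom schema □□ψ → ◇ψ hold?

G1, G2, G4

This is the axiom for a generalized confluence (Geach) condition; its first-order frame correspondent is ∀x ∃w (xR²w ∧ xRw).
G1: satisfies the condition.
G2: satisfies the condition.
G3: fails — at 0 but no w with 0R²w and 0Rw.
G4: satisfies the condition.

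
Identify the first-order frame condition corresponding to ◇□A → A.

symmetry

Equivalently (dual form): A → □◇A.
Suppose A→□◇A is valid. Take Rxy and set V(A)={x}. Then A at x, so □◇A at x, so ◇A at y, so some z with Ryz has A; z=x, i.e. Ryx.
Conversely, any frame satisfying ∀x ∀y (Rxy → Ryx) validates the schema.
So the correspondent is symmetry.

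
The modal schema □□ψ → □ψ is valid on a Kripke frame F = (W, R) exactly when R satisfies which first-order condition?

density

Suppose □□ψ→□ψ is valid. Take Rxy and set V(ψ)={w : xR²w}. Then □□ψ at x, so □ψ at x, so ψ at y, i.e. ∃z(Rxz∧Rzy).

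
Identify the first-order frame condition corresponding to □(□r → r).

shift-reflexivity

Suppose □(□r→r) is valid. Take Rxy and set V(r)={w : Ryw}. Then at y, □r holds; since □(□r→r) at x, □r→r at y, so r at y, i.e. Ryy.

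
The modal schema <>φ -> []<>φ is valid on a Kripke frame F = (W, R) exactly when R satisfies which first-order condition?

Suppose ◇φ→□◇φ is valid. Take Rxy, Rxz and set V(φ)={y}. Then ◇φ at x, so □◇φ at x, so ◇φ at z, so some w with Rzw has φ; w=y, i.e. Rzy. By symmetry of the argument, Ryz.
The converse is a direct semantic check.
So the correspondent is the Euclidean property.

the Euclidean property: forall x forall y forall z (Rxy & Rxz -> Ryz)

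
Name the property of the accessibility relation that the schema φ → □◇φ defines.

Suppose φ→□◇φ is valid. Take Rxy and set V(φ)={x}. Then φ at x, so □◇φ at x, so ◇φ at y, so some z with Ryz has φ; z=x, i.e. Ryx.
Conversely, on a frame with symmetry the schema holds at every world under every valuation.
Frame condition: ∀x ∀y (Rxy → Ryx).

symmetry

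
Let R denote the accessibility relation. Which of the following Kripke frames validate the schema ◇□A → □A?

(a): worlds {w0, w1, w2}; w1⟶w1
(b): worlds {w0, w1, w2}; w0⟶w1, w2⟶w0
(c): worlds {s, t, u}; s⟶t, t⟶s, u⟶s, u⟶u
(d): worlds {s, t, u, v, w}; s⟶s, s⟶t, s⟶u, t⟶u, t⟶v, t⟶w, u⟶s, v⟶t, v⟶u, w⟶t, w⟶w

(a)

The schema corresponds to the Euclidean property: ∀x ∀y ∀z (Rxy ∧ Rxz → Ryz).
(a): condition met.
(b): fails — Rw0w1 and Rw0w1 but not Rw1w1.
(c): fails — Rst and Rst but not Rtt.
(d): fails — Rsu and Rsu but not Ruu.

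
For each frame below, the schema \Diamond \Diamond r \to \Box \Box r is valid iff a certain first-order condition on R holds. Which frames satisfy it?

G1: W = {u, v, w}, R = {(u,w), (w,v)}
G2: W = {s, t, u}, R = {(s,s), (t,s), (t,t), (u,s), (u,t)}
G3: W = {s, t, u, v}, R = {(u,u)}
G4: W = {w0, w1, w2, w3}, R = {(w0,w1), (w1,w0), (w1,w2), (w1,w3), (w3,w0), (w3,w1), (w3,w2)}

G1, G3

Frame correspondent (Sahlqvist): \forall x \forall y \forall z ((x R^2 y \wedge x R^2 z) \to \exists w (y = w \wedge z = w)) — i.e. a generalized confluence (Geach) condition.
G1: holds.
G2: fails — tR²s, tR²t but s ≠ t.
G3: holds.
G4: fails — w0R²w0, w0R²w2 but w0 ≠ w2.
Valid on: G1, G3.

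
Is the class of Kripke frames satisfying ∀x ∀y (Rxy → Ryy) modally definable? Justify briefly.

This is a Sahlqvist condition; the T□ axiom □(□q → q) defines it.
Suppose □(□q→q) is valid. Take Rxy and set V(q)={w : Ryw}. Then at y, □q holds; since □(□q→q) at x, □q→q at y, so q at y, i.e. Ryy.

Yes, by □(□q → q)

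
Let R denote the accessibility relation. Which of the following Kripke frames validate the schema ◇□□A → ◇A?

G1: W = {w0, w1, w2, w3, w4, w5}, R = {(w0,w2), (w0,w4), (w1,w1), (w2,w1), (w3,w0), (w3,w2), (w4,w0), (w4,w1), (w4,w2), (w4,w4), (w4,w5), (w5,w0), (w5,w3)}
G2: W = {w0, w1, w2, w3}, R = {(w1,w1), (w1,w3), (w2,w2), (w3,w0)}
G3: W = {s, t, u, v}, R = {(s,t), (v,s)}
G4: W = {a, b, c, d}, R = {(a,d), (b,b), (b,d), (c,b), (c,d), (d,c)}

G4

This is the axiom for a generalized confluence (Geach) condition; its first-order frame correspondent is ∀x ∀y (xRy → ∃w (yR²w ∧ xRw)).
G1: fails — w0Rw2 but no w with w2R²w and w0Rw.
G2: fails — w1Rw3 but no w with w3R²w and w1Rw.
G3: fails — sRt but no w with tR²w and sRw.
G4: satisfies the condition.
Valid on: G4.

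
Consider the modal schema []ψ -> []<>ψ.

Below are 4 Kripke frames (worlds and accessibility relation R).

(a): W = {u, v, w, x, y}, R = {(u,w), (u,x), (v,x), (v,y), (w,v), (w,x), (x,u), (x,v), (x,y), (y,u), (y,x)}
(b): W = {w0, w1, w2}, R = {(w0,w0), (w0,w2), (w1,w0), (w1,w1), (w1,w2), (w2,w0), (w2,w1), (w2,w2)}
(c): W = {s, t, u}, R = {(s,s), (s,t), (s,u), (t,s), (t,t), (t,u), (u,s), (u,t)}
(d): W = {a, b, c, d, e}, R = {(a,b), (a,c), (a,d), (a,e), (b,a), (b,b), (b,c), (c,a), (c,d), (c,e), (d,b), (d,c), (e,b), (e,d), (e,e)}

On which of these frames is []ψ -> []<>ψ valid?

The schema corresponds to a generalized confluence (Geach) condition: forall x forall z (xRz -> exists w (xRw & zRw)).
(a): fails — uRx but no t with uRt and xRt.
(b): satisfies the condition.
(c): satisfies the condition.
(d): fails — cRd but no w with cRw and dRw.

(b), (c)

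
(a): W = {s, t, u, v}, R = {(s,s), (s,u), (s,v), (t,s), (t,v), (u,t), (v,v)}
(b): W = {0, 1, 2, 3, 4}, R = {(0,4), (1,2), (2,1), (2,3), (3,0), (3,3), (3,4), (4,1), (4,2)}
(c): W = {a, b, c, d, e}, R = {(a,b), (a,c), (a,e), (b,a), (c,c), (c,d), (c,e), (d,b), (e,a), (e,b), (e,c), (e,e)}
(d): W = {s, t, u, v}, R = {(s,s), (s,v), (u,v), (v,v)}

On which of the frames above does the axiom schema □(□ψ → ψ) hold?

The schema corresponds to shift-reflexivity: ∀x ∀y (Rxy → Ryy).
(a): fails — Rut but not Rtt.
(b): fails — R34 but not R44.
(c): fails — Reb but not Rbb.
(d): satisfies the condition.
Valid on: (d).

(d)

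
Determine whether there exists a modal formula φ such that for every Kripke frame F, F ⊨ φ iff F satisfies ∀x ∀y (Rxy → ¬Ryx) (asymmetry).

No — not modally definable

If a class were modally definable it would be closed under surjective bounded morphisms (Goldblatt–Thomason).
The 5-cycle (worlds w0,w1,w2,w3,w4 with w0→w1→w2→w3→w4→w0) is asymmetric. Mapping every world to a single reflexive point • is a surjective bounded morphism, and the reflexive point is not asymmetric (R•• but asymmetry requires ¬R••).
So no modal formula (or set of formulas) defines exactly the asymmetric frames.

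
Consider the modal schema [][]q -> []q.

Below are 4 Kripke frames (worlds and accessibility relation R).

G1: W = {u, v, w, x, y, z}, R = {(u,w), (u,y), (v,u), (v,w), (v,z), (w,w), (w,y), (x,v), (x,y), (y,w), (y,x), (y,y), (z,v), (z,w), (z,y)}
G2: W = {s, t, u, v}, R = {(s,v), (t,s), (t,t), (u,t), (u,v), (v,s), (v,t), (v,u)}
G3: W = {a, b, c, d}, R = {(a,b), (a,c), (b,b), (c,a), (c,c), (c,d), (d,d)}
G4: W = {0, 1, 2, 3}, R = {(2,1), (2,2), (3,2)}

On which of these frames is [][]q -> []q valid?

The schema corresponds to density: forall x forall y (Rxy -> exists z (Rxz & Rzy)).
G1: fails — Rvz but no t with Rvt and Rtz.
G2: fails — Ruv but no z with Ruz and Rzv.
G3: satisfies the condition.
G4: satisfies the condition.
Valid on: G3, G4.

G3, G4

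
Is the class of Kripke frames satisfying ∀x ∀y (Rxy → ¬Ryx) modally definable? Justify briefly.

Not definable by any modal formula

Modal frame validity is preserved under surjective bounded morphisms.
The 3-cycle (worlds s,t,u with s→t→u→s) is asymmetric. Mapping every world to a single reflexive point • is a surjective bounded morphism, and the reflexive point is not asymmetric (R•• but asymmetry requires ¬R••).
So the class is not modally definable.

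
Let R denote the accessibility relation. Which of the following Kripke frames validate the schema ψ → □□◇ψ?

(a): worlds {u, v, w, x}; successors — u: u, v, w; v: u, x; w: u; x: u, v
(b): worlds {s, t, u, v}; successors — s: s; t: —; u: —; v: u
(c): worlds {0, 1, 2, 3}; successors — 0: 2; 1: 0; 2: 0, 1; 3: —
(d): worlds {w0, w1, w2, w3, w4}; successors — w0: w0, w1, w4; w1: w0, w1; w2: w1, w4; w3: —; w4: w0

Frame correspondent (Sahlqvist): ∀x ∀z (xR²z → ∃w (x = w ∧ zRw)) — i.e. a generalized confluence (Geach) condition.
(a): fails — vR²v but no t with v=t and vRt.
(b): ✓.
(c): fails — 0R²0 but no w with 0=w and 0Rw.
(d): fails — w1R²w4 but no w with w1=w and w4Rw.
Valid on: (b).

(b)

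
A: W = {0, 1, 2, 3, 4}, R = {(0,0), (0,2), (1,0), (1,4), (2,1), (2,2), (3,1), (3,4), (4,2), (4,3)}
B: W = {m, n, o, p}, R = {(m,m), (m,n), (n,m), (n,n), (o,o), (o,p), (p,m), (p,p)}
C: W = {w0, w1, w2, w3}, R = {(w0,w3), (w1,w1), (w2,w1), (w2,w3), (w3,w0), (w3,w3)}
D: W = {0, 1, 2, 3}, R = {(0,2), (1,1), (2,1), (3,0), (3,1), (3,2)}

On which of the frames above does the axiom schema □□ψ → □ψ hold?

B, C

This is the axiom for density; its first-order frame correspondent is ∀x ∀y (Rxy → ∃z (Rxz ∧ Rzy)).
A: fails — R31 but no z with R3z and Rz1.
B: condition met.
C: condition met.
D: fails — R02 but no z with R0z and Rz2.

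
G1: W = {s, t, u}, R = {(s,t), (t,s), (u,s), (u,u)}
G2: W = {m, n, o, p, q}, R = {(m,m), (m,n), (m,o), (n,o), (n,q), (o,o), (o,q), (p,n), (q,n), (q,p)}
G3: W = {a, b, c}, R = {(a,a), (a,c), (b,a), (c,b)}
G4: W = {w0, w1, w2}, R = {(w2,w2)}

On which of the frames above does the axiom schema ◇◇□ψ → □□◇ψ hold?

G4

This is the axiom for a generalized confluence (Geach) condition; its first-order frame correspondent is ∀x ∀y ∀z ((xR²y ∧ xR²z) → ∃w (yRw ∧ zRw)).
G1: fails — uR²s, uR²t but no w with sRw and tRw.
G2: fails — mR²n, mR²q but no w with nRw and qRw.
G3: fails — aR²a, aR²c but no w with aRw and cRw.
G4: holds.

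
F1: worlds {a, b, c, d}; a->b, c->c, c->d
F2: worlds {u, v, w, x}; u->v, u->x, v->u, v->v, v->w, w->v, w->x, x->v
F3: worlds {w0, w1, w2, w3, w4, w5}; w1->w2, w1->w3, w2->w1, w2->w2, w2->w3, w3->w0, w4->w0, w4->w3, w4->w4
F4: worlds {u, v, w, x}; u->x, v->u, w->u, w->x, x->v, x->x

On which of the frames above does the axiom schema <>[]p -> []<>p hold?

This is the axiom for convergence; its first-order frame correspondent is forall x forall y forall z (Rxy & Rxz -> exists w (Ryw & Rzw)).
F1: fails — Rab and Rab but b and b have no common successor.
F2: ✓.
F3: fails — Rw1w2 and Rw1w3 but w2 and w3 have no common successor.
F4: fails — Rxx and Rxv but x and v have no common successor.

F2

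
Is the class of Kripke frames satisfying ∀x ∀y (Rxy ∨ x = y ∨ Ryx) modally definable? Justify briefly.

Modal frame validity is preserved under disjoint unions.
Take 3 disjoint single-world reflexive frames: each is trivially connected, but their disjoint union has 3 worlds with no edge between distinct components, so it is not connected.
Hence connectedness of R is not modally definable.

No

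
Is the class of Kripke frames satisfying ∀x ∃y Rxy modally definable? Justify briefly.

This is a Sahlqvist condition; the D axiom □r → ◇r defines it.
Suppose □r→◇r is valid. At any x set V(r)=W. Then □r at x, so ◇r at x, so x has a successor.

Yes — defined by □r → ◇r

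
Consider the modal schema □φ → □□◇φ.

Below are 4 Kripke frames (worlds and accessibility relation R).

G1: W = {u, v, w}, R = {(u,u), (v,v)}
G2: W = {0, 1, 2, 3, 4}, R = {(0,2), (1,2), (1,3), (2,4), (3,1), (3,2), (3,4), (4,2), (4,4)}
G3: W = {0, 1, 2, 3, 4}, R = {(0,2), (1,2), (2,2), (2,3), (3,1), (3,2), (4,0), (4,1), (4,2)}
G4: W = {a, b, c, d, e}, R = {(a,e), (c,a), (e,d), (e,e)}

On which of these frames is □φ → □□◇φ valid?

G1, G3

Frame correspondent (Sahlqvist): ∀x ∀z (xR²z → ∃w (xRw ∧ zRw)) — i.e. a generalized confluence (Geach) condition.
G1: holds.
G2: fails — 1R²2 but no w with 1Rw and 2Rw.
G3: holds.
G4: fails — aR²d but no w with aRw and dRw.
Valid on: G1, G3.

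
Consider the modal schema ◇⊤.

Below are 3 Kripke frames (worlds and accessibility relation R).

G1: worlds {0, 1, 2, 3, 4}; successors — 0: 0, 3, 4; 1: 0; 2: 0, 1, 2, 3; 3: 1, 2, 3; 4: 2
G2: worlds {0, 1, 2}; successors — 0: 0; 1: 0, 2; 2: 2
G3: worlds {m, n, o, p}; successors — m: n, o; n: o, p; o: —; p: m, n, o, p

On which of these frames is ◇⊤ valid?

G1, G2

Frame correspondent (Sahlqvist): ∀x ∃y Rxy — i.e. seriality.
G1: satisfies the condition.
G2: satisfies the condition.
G3: fails — world o has no successor.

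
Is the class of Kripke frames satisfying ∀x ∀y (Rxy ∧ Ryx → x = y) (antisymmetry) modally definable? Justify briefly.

Not modally definable

If a class were modally definable it would be closed under surjective bounded morphisms (Goldblatt–Thomason).
The 6-cycle (worlds w0,w1,w2,w3,w4,w5 with w0→w1→w2→w3→w4→w5→w0) is antisymmetric. Sending even-indexed worlds to • and odd-indexed worlds to ∘ is a surjective bounded morphism onto the two-world frame with •↔∘, which is not antisymmetric.
So no modal formula (or set of formulas) defines exactly the antisymmetric frames.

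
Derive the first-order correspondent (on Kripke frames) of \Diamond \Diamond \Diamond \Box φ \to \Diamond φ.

\forall x \forall y (x R^3 y \to \exists w (yRw \wedge xRw))

This is a Sahlqvist (Geach-type) schema ◇^3□^1φ → □^0◇^1φ.
Minimal-valuation argument: fix x; take any y with xR^3y and any z with xR^0z. Set V(φ) to the set of worlds R-reachable from y in exactly 1 step. Then □^1φ holds at y, so the antecedent holds at x; validity forces ◇^1φ at z, giving a w with zR^1w and yR^1w.
First-order correspondent: \forall x \forall y (x R^3 y \to \exists w (yRw \wedge xRw)).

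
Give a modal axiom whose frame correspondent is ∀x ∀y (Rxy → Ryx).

s → □◇s

This is symmetry; the standard corresponding axiom is B: s → □◇s.
Suppose s→□◇s is valid. Take Rxy and set V(s)={x}. Then s at x, so □◇s at x, so ◇s at y, so some z with Ryz has s; z=x, i.e. Ryx.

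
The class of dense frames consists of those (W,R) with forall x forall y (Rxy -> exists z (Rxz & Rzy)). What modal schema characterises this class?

This is density; the standard corresponding axiom is C4: □□p → □p.
Suppose □□p→□p is valid. Take Rxy and set V(p)={w : xR²w}. Then □□p at x, so □p at x, so p at y, i.e. ∃z(Rxz∧Rzy).

□□p → □p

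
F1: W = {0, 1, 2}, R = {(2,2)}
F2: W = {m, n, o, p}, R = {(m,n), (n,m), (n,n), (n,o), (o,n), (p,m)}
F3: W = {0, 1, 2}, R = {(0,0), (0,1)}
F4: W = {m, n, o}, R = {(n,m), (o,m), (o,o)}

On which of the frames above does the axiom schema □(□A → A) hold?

F1

The schema corresponds to shift-reflexivity: ∀x ∀y (Rxy → Ryy).
F1: holds.
F2: fails — Rpm but not Rmm.
F3: fails — R01 but not R11.
F4: fails — Rnm but not Rmm.
Valid on: F1.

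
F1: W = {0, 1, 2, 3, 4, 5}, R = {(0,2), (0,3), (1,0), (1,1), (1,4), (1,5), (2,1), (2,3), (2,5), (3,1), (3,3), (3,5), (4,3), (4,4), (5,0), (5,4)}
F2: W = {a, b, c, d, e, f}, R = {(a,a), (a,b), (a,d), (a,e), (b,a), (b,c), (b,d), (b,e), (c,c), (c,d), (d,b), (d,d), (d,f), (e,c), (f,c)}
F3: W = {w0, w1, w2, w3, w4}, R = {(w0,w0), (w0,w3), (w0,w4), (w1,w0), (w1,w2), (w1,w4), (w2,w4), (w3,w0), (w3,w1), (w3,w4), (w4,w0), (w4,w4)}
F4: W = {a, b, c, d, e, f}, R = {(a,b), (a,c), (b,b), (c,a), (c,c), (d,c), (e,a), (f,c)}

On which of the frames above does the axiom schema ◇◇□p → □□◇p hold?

The schema corresponds to a generalized confluence (Geach) condition: ∀x ∀y ∀z ((xR²y ∧ xR²z) → ∃w (yRw ∧ zRw)).
F1: fails — 0R²3, 0R²5 but no w with 3Rw and 5Rw.
F2: fails — aR²a, aR²e but no w with aRw and eRw.
F3: holds.
F4: fails — aR²b, aR²c but no w with bRw and cRw.

F3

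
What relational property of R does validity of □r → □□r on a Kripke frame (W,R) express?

Transitivity

Suppose □r→□□r is valid. Take Rxy, Ryz and set V(r)={w : Rxw}. Then □r at x, so □□r at x, so □r at y, so r at z, i.e. Rxz.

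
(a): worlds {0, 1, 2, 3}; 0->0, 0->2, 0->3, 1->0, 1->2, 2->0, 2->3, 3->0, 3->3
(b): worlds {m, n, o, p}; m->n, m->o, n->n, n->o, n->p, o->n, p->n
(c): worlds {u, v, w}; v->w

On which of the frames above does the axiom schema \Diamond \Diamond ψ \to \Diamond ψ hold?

(c)

Frame correspondent (Sahlqvist): \forall x \forall y \forall z (Rxy \wedge Ryz \to Rxz) — i.e. transitivity.
(a): fails — R10 and R03 but not R13.
(b): fails — Ron and Rno but not Roo.
(c): holds.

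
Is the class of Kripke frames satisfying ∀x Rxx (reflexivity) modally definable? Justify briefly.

Yes, by □p → p

The condition is reflexivity. A defining modal formula is □p → p.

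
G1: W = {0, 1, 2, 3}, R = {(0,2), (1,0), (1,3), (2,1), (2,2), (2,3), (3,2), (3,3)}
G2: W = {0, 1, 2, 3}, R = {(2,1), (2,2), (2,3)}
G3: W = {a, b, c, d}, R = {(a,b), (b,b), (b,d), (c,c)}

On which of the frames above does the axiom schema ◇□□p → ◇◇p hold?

Frame correspondent (Sahlqvist): ∀x ∀y (xRy → ∃w (yR²w ∧ xR²w)) — i.e. a generalized confluence (Geach) condition.
G1: holds.
G2: fails — 2R1 but no w with 1R²w and 2R²w.
G3: fails — bRd but no w with dR²w and bR²w.
Valid on: G1.

G1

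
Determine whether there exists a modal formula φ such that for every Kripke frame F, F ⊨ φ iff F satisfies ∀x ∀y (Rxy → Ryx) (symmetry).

Yes: it is symmetry, defined by the B schema p → □◇p.
Suppose p→□◇p is valid. Take Rxy and set V(p)={x}. Then p at x, so □◇p at x, so ◇p at y, so some z with Ryz has p; z=x, i.e. Ryx.

Yes — defined by p → □◇p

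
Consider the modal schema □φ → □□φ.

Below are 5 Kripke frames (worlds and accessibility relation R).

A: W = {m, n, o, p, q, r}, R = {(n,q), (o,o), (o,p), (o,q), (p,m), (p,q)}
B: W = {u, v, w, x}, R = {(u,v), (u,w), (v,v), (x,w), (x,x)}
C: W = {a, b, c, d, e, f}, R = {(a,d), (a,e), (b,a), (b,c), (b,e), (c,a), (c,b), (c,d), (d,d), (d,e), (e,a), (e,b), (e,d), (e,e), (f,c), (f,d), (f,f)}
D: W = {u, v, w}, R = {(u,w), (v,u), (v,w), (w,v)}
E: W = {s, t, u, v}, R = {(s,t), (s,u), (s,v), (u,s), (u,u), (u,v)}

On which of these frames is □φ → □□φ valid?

B

The schema corresponds to transitivity: ∀x ∀y ∀z (Rxy ∧ Ryz → Rxz).
A: fails — Rop and Rpm but not Rom.
B: condition met.
C: fails — Rbc and Rcd but not Rbd.
D: fails — Ruw and Rwv but not Ruv.
E: fails — Rus and Rst but not Rut.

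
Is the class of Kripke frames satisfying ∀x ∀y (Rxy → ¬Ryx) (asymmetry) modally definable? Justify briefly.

If a class were modally definable it would be closed under surjective bounded morphisms (Goldblatt–Thomason).
The 3-cycle (worlds a,b,c with a→b→c→a) is asymmetric. Mapping every world to a single reflexive point • is a surjective bounded morphism, and the reflexive point is not asymmetric (R•• but asymmetry requires ¬R••).
So the class is not modally definable.

Not definable by any modal formula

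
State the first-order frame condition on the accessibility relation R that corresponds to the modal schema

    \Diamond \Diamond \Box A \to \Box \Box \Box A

\forall x \forall y \forall z ((x R^2 y \wedge x R^3 z) \to \exists w (yRw \wedge z = w))

This is a Sahlqvist (Geach-type) schema ◇^2□^1A → □^3◇^0A.
Minimal-valuation argument: fix x; take any y with xR^2y and any z with xR^3z. Set V(A) to the set of worlds R-reachable from y in exactly 1 step. Then □^1A holds at y, so the antecedent holds at x; validity forces ◇^0A at z, giving a w with zR^0w and yR^1w.
First-order correspondent: \forall x \forall y \forall z ((x R^2 y \wedge x R^3 z) \to \exists w (yRw \wedge z = w)).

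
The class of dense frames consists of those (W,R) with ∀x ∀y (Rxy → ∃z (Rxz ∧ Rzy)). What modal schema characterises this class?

The condition is density. The C4 schema □□q → □q defines it.
Suppose □□q→□q is valid. Take Rxy and set V(q)={w : xR²w}. Then □□q at x, so □q at x, so q at y, i.e. ∃z(Rxz∧Rzy).

□□q → □q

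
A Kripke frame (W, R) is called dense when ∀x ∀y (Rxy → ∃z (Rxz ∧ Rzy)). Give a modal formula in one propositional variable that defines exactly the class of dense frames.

□□s → □s

The condition is density. The C4 schema □□s → □s defines it.
Suppose □□s→□s is valid. Take Rxy and set V(s)={w : xR²w}. Then □□s at x, so □s at x, so s at y, i.e. ∃z(Rxz∧Rzy).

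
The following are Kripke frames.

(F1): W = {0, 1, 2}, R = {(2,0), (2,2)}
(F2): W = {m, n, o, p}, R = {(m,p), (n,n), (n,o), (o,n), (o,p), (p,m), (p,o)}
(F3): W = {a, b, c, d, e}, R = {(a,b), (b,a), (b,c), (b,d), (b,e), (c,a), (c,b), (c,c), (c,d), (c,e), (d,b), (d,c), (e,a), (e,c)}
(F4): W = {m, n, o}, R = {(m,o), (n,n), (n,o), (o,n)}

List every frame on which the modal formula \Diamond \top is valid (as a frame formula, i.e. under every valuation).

This is the axiom for seriality; its first-order frame correspondent is \forall x \exists y Rxy.
(F1): fails — world 0 has no successor.
(F2): condition met.
(F3): condition met.
(F4): condition met.
Valid on: (F2), (F3), (F4).

(F2), (F3), (F4)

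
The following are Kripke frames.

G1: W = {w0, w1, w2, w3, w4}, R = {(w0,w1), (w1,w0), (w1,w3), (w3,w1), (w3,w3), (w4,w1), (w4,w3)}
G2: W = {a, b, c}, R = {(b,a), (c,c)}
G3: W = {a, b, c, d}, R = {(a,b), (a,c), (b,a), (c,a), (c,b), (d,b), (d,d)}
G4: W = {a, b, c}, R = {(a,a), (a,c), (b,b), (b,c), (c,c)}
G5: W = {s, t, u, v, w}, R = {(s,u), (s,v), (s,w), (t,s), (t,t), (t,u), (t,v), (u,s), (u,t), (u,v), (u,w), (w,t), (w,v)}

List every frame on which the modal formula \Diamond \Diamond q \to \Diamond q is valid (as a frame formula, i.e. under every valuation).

The schema corresponds to transitivity: \forall x \forall y \forall z (Rxy \wedge Ryz \to Rxz).
G1: fails — Rw1w0 and Rw0w1 but not Rw1w1.
G2: holds.
G3: fails — Rab and Rba but not Raa.
G4: holds.
G5: fails — Rwt and Rts but not Rws.
Valid on: G2, G4.

G2, G4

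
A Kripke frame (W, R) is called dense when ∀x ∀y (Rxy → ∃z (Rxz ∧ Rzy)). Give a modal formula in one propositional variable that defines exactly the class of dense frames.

□□ψ → □ψ

The condition is density. The C4 schema □□ψ → □ψ defines it.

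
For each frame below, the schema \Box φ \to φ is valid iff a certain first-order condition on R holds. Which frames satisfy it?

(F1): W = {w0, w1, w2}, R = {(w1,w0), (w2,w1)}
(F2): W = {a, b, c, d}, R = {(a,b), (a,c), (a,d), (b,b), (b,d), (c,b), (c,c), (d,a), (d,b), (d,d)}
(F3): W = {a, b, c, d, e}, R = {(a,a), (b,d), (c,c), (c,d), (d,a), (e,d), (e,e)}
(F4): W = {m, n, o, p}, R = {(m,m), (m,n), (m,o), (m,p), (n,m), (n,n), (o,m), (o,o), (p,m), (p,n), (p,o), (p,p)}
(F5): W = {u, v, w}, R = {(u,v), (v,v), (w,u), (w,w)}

(F4)

The schema corresponds to reflexivity: \forall x Rxx.
(F1): fails — world w0 does not see itself.
(F2): fails — world a does not see itself.
(F3): fails — world b does not see itself.
(F4): holds.
(F5): fails — world u does not see itself.
Valid on: (F4).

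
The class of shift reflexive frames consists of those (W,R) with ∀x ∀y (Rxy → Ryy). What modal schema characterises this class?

A defining formula is □(□q → q) (the T□ axiom).
Suppose □(□q→q) is valid. Take Rxy and set V(q)={w : Ryw}. Then at y, □q holds; since □(□q→q) at x, □q→q at y, so q at y, i.e. Ryy.

□(□q → q)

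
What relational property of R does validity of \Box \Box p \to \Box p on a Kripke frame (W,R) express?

This is the C4 axiom.
Its frame correspondent is density — \forall x \forall y (Rxy \to \exists z (Rxz \wedge Rzy)).

density: \forall x \forall y (Rxy \to \exists z (Rxz \wedge Rzy))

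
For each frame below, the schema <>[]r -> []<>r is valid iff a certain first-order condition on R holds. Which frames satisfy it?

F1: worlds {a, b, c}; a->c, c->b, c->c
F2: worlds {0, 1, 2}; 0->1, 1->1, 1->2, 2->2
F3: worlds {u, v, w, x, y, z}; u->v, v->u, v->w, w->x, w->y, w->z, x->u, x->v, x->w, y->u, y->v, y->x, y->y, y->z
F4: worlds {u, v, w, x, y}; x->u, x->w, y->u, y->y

This is the axiom for convergence; its first-order frame correspondent is forall x forall y forall z (Rxy & Rxz -> exists w (Ryw & Rzw)).
F1: fails — Rcc and Rcb but c and b have no common successor.
F2: condition met.
F3: fails — Rvw and Rvu but w and u have no common successor.
F4: fails — Rxw and Rxw but w and w have no common successor.
Valid on: F2.

F2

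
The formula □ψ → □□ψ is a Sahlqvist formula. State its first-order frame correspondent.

Suppose □ψ→□□ψ is valid. Take Rxy, Ryz and set V(ψ)={w : Rxw}. Then □ψ at x, so □□ψ at x, so □ψ at y, so ψ at z, i.e. Rxz.

transitivity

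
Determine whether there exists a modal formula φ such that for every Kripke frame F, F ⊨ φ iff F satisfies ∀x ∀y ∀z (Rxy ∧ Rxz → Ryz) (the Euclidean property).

This is a Sahlqvist condition; the 5 axiom ◇q → □◇q defines it.
Suppose ◇q→□◇q is valid. Take Rxy, Rxz and set V(q)={y}. Then ◇q at x, so □◇q at x, so ◇q at z, so some w with Rzw has q; w=y, i.e. Rzy. By symmetry of the argument, Ryz.

Yes — defined by ◇q → □◇q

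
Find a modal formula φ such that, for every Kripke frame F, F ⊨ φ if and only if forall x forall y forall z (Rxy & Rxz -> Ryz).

This is the Euclidean property; the standard corresponding axiom is 5: ◇s → □◇s.
Suppose ◇s→□◇s is valid. Take Rxy, Rxz and set V(s)={y}. Then ◇s at x, so □◇s at x, so ◇s at z, so some w with Rzw has s; w=y, i.e. Rzy. By symmetry of the argument, Ryz.

◇s → □◇s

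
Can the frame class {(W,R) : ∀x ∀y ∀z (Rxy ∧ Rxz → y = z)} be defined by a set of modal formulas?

The condition is partial functionality. A defining modal formula is ◇q → □q.
Suppose ◇q→□q is valid. Take Rxy, Rxz and set V(q)={y}. Then ◇q at x, so □q at x, so q at z, i.e. z=y.

Yes — defined by ◇q → □q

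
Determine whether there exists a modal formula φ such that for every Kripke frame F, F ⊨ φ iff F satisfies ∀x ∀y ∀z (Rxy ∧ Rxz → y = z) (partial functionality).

Definable; ◇p → □p defines it

Yes: it is partial functionality, defined by the CD schema ◇p → □p.
Suppose ◇p→□p is valid. Take Rxy, Rxz and set V(p)={y}. Then ◇p at x, so □p at x, so p at z, i.e. z=y.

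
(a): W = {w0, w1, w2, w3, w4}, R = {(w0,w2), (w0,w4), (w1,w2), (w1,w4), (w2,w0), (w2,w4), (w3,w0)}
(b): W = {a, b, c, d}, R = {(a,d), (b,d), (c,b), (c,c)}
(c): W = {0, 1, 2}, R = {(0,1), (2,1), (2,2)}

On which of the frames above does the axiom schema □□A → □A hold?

none

Frame correspondent (Sahlqvist): ∀x ∀y (Rxy → ∃z (Rxz ∧ Rzy)) — i.e. density.
(a): fails — Rw1w2 but no z with Rw1z and Rzw2.
(b): fails — Rad but no z with Raz and Rzd.
(c): fails — R01 but no z with R0z and Rz1.
Valid on no frame.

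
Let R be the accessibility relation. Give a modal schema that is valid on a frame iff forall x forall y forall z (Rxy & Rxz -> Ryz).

This is the Euclidean property; the standard corresponding axiom is 5: ◇s → □◇s.
Suppose ◇s→□◇s is valid. Take Rxy, Rxz and set V(s)={y}. Then ◇s at x, so □◇s at x, so ◇s at z, so some w with Rzw has s; w=y, i.e. Rzy. By symmetry of the argument, Ryz.

◇s → □◇s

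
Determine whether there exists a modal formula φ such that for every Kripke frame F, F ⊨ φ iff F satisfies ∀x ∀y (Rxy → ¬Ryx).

No

If a class were modally definable it would be closed under surjective bounded morphisms (Goldblatt–Thomason).
The 4-cycle (worlds w0,w1,w2,w3 with w0→w1→w2→w3→w0) is asymmetric. Mapping every world to a single reflexive point • is a surjective bounded morphism, and the reflexive point is not asymmetric (R•• but asymmetry requires ¬R••).
So the class is not modally definable.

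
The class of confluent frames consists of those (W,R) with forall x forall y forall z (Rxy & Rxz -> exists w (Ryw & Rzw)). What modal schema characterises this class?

This is convergence; the standard corresponding axiom is .2: ◇□r → □◇r.

◇□r → □◇r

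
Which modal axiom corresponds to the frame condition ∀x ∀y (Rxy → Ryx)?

This is symmetry; the standard corresponding axiom is B: p → □◇p.
Suppose p→□◇p is valid. Take Rxy and set V(p)={x}. Then p at x, so □◇p at x, so ◇p at y, so some z with Ryz has p; z=x, i.e. Ryx.

p → □◇p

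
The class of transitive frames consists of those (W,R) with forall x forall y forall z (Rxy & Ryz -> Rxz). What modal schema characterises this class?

□ψ → □□ψ

A defining formula is □ψ → □□ψ (the 4 axiom).
Suppose □ψ→□□ψ is valid. Take Rxy, Ryz and set V(ψ)={w : Rxw}. Then □ψ at x, so □□ψ at x, so □ψ at y, so ψ at z, i.e. Rxz.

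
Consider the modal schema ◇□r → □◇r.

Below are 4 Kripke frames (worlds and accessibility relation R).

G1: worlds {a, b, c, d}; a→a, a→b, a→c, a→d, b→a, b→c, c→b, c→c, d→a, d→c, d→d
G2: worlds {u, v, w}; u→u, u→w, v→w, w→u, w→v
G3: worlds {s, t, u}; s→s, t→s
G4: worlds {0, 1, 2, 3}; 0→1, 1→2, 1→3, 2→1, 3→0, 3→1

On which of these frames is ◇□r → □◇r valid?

This is the axiom for convergence; its first-order frame correspondent is ∀x ∀y ∀z (Rxy ∧ Rxz → ∃w (Ryw ∧ Rzw)).
G1: ✓.
G2: ✓.
G3: ✓.
G4: fails — R31 and R30 but 1 and 0 have no common successor.

G1, G2, G3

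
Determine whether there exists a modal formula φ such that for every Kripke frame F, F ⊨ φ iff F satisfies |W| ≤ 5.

Not definable by any modal formula

Any modally definable frame class is closed under disjoint unions.
Any modal formula valid on each of 6 disjoint one-world frames is valid on their disjoint union (validity is preserved under disjoint unions). Each one-world frame has |W|=1≤5, but the union has |W|=6.
Hence having at most 5 worlds is not modally definable.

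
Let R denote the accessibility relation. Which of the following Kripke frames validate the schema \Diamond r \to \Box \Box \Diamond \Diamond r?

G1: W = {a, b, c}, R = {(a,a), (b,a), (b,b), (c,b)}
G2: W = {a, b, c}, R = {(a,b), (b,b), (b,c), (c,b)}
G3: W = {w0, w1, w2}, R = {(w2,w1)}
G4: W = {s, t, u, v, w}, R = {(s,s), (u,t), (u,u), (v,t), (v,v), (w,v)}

G2, G3

This is the axiom for a generalized confluence (Geach) condition; its first-order frame correspondent is \forall x \forall y \forall z ((xRy \wedge x R^2 z) \to \exists w (y = w \wedge z R^2 w)).
G1: fails — bRb, bR²a but no w with b=w and aR²w.
G2: condition met.
G3: condition met.
G4: fails — uRt, uR²t but no w* with t=w* and tR²w*.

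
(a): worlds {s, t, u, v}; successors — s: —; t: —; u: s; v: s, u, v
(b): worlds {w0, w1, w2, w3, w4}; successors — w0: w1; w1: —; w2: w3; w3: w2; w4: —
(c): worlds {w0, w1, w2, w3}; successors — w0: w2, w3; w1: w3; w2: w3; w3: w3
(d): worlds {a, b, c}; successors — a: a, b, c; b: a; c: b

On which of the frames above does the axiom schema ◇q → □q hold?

Frame correspondent (Sahlqvist): ∀x ∀y ∀z (Rxy ∧ Rxz → y = z) — i.e. partial functionality.
(a): fails — v sees both s and u.
(b): ✓.
(c): fails — w0 sees both w2 and w3.
(d): fails — a sees both a and b.

(b)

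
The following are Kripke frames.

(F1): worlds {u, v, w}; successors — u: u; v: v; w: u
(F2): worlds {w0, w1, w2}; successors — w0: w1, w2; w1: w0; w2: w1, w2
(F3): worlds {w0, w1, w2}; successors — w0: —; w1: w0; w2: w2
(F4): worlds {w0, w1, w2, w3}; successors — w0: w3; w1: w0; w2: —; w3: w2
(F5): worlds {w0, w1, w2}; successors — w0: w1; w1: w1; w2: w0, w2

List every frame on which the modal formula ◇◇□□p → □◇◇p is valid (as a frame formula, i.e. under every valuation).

The schema corresponds to a generalized confluence (Geach) condition: ∀x ∀y ∀z ((xR²y ∧ xRz) → ∃w (yR²w ∧ zR²w)).
(F1): holds.
(F2): holds.
(F3): holds.
(F4): fails — w0R²w2, w0Rw3 but no w with w2R²w and w3R²w.
(F5): holds.

(F1), (F2), (F3), (F5)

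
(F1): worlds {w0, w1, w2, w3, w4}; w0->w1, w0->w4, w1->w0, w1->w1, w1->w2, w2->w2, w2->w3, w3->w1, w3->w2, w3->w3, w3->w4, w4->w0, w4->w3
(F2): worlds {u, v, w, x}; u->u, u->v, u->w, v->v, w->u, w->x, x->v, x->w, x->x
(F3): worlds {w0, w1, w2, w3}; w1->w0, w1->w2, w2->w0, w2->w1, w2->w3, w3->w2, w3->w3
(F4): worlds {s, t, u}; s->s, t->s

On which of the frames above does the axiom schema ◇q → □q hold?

(F4)

The schema corresponds to partial functionality: ∀x ∀y ∀z (Rxy ∧ Rxz → y = z).
(F1): fails — w0 sees both w1 and w4.
(F2): fails — u sees both u and v.
(F3): fails — w1 sees both w0 and w2.
(F4): ✓.
Valid on: (F4).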